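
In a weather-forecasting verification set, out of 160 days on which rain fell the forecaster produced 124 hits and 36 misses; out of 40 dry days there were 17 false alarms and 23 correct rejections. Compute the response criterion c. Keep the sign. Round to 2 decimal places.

c = -0.28

H = 124/160 = 0.7750
FA = 17/40 = 0.4250
Φ⁻¹(H) = Φ⁻¹(0.7750) = 0.755
Φ⁻¹(FA) = Φ⁻¹(0.4250) = -0.189
c = −½·[z(H) + z(FA)] = −0.5 × (0.755 + (-0.189)) = -0.283
c < 0: the forecaster has a liberal response bias.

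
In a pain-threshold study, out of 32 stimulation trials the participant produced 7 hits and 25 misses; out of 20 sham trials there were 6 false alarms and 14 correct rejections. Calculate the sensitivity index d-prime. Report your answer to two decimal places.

H = 7/32 = 0.2188
FA = 6/20 = 0.3000
Φ⁻¹(H) = -0.776
Φ⁻¹(FA) = -0.524
d' = z(H) − z(FA) = -0.776 − (-0.524) = -0.252

d-prime = -0.25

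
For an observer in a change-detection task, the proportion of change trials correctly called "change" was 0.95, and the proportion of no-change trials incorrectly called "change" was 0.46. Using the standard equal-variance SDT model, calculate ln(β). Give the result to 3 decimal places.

ln β = -1.348

Φ⁻¹(0.95) = 1.6449, Φ⁻¹(0.46) = -0.1004
ln β = −½·[z(H)² − z(FA)²] = −0.5 × (2.7057 − 0.0101) = -1.3478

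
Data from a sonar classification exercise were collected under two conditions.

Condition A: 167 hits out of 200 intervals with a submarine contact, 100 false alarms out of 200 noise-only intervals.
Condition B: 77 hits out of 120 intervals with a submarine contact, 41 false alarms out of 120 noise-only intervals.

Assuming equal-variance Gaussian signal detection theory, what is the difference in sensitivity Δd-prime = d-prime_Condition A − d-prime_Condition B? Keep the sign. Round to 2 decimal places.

Condition A: z(0.8350) = 0.974, z(0.5000) = 0.000, d' = 0.974
Condition B: z(0.6417) = 0.363, z(0.3417) = -0.408, d' = 0.771
Δd' = d'_Condition A − d'_Condition B = 0.974 − 0.771 = 0.203
Condition A has the higher sensitivity.

Δd-prime = 0.20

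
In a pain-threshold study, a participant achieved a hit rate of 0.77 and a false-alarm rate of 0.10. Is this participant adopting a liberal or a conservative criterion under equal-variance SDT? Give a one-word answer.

z(H) = 0.739, z(FA) = -1.282
c = −½·(z(H) + z(FA)) = 0.2715
c > 0 → conservative criterion (biased toward responding “no”).

conservative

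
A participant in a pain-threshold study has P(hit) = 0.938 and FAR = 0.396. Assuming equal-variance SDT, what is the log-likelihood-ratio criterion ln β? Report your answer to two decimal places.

ln β = -1.15

z(0.938) = 1.538, z(0.396) = -0.264
ln β = −½·[z(H)² − z(FA)²] = −0.5 × (2.365 − 0.070) = -1.1475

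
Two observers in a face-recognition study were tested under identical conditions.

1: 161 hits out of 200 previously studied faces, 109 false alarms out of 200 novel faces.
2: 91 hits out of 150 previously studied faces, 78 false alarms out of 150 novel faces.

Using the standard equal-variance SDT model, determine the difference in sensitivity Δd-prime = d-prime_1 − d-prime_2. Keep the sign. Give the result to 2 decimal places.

1: z(0.8050) = 0.860, z(0.5450) = 0.113, d' = 0.747
2: z(0.6067) = 0.271, z(0.5200) = 0.050, d' = 0.221
Δd' = d'_1 − d'_2 = 0.747 − 0.221 = 0.526
1 has the higher sensitivity.

Δd-prime = 0.53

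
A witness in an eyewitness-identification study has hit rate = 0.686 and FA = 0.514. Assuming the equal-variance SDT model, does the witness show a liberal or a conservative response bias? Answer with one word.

liberal

z(H) = 0.485, z(FA) = 0.035
c = −½·(z(H) + z(FA)) = -0.260
c < 0 → liberal criterion (biased toward responding “yes”).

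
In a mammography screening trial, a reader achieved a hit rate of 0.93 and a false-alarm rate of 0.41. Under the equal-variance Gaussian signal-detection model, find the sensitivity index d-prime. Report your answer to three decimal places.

z(0.93) = 1.4758, z(0.41) = -0.2275
d' = z(H) − z(FA) = 1.4758 − (-0.2275) = 1.7033

d-prime = 1.703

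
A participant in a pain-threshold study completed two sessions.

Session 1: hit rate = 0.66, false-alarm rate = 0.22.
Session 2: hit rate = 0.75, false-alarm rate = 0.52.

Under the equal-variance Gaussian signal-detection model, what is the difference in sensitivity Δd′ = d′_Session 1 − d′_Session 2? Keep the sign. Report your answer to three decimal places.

Session 1: z(0.66) = 0.4125, z(0.22) = -0.7722, d' = 1.1847
Session 2: z(0.75) = 0.6745, z(0.52) = 0.0502, d' = 0.6243
Δd' = d'_Session 1 − d'_Session 2 = 1.1847 − 0.6243 = 0.5604
Session 1 has the higher sensitivity.

Δd′ = 0.560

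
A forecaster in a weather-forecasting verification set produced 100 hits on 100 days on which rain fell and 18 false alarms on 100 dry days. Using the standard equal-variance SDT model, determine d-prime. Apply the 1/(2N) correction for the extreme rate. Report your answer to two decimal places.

The hit rate is 100/100 = 1, so apply the 1/(2N) correction: H → 1 − 1/(2·100) = 0.99500.
z(H) = z(0.99500) = 2.576
z(FA) = z(0.18000) = -0.915
d' = 2.576 − (-0.915) = 3.491

d-prime = 3.49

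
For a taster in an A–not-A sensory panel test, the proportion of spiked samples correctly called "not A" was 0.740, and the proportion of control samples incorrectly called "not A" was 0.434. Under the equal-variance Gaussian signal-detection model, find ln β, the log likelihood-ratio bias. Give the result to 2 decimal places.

ln β = -0.19

z(0.740) = 0.643, z(0.434) = -0.166
ln β = −½·[z(H)² − z(FA)²] = −0.5 × (0.413 − 0.028) = -0.1925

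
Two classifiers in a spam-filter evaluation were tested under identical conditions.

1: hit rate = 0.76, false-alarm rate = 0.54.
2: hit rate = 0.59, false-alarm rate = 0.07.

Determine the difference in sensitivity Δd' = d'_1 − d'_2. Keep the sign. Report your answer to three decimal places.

Δd' = -1.097

1: z(0.76) = 0.7063, z(0.54) = 0.1004, d' = 0.6059
2: z(0.59) = 0.2275, z(0.07) = -1.4758, d' = 1.7033
Δd' = d'_1 − d'_2 = 0.6059 − 1.7033 = -1.0974
2 has the higher sensitivity.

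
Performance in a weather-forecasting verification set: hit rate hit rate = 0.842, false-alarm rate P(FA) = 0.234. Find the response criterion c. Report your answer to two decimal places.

c = -0.14

Φ⁻¹(H) = Φ⁻¹(0.842) = 1.0027
Φ⁻¹(FA) = Φ⁻¹(0.234) = -0.7257
c = −½·[z(H) + z(FA)] = −0.5 × (1.0027 + (-0.7257)) = -0.1385
c < 0: the forecaster has a liberal response bias.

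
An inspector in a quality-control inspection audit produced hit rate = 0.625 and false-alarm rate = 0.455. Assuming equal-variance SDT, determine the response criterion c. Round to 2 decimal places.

Φ⁻¹(H) = 0.319
Φ⁻¹(FA) = -0.113
c = −½·[z(H) + z(FA)] = −0.5 × (0.319 + (-0.113)) = -0.103

c = -0.10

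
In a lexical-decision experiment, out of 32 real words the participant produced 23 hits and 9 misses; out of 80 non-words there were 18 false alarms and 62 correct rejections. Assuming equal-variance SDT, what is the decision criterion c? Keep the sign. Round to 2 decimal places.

c = 0.09

H = 23/32 = 0.7188
FA = 18/80 = 0.2250
z(H) = 0.5793
z(FA) = -0.7554
c = −½·[z(H) + z(FA)] = −0.5 × (0.5793 + (-0.7554)) = 0.08805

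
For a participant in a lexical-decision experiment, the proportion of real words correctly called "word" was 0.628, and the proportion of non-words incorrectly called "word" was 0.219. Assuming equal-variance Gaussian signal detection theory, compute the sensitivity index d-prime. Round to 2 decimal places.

z(H) = z(0.628) = 0.327
z(FA) = z(0.219) = -0.776
d' = z(H) − z(FA) = 0.327 − (-0.776) = 1.103

d-prime = 1.10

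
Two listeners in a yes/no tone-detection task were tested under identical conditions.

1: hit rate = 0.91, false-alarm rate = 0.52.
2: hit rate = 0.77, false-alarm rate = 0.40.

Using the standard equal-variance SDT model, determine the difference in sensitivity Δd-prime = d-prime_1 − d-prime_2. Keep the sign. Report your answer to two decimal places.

Δd-prime = 0.30

1: z(0.91) = 1.341, z(0.52) = 0.050, d' = 1.291
2: z(0.77) = 0.739, z(0.40) = -0.253, d' = 0.992
Δd' = d'_1 − d'_2 = 1.291 − 0.992 = 0.299
1 has the higher sensitivity.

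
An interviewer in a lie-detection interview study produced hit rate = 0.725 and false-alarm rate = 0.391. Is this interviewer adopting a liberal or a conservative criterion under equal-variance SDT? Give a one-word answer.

z(H) = 0.598, z(FA) = -0.277
c = −½·(z(H) + z(FA)) = -0.1605
c < 0 → liberal criterion (biased toward responding “yes”).

liberal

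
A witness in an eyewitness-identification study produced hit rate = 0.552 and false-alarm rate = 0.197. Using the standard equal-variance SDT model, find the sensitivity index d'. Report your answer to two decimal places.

d' = 0.98

z(H) = 0.1307
z(FA) = -0.8524
d' = z(H) − z(FA) = 0.1307 − (-0.8524) = 0.9831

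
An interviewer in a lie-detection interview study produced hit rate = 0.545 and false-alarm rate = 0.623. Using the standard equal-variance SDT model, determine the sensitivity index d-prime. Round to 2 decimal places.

z(0.545) = 0.113, z(0.623) = 0.313
d' = z(H) − z(FA) = 0.113 − 0.313 = -0.200

d-prime = -0.20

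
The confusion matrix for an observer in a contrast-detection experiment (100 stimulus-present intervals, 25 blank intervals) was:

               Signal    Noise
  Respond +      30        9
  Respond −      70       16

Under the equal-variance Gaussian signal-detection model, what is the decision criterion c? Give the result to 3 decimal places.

c = 0.441

H = 30/100 = 0.3000
FA = 9/25 = 0.3600
z(H) = z(0.3000) = -0.5244
z(FA) = z(0.3600) = -0.3585
c = −½·[z(H) + z(FA)] = −0.5 × (-0.5244 + (-0.3585)) = 0.44145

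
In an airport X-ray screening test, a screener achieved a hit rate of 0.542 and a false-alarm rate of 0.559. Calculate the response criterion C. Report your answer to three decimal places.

C = -0.127

z(H) = z(0.542) = 0.1055
z(FA) = z(0.559) = 0.1484
c = −½·[z(H) + z(FA)] = −0.5 × (0.1055 + 0.1484) = -0.12695
c < 0: the screener has a liberal response bias.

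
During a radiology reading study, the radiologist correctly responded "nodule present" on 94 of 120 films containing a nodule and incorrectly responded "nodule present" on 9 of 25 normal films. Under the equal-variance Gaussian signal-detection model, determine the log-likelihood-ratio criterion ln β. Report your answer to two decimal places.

ln β = -0.24

H = 94/120 = 0.7833
FA = 9/25 = 0.3600
z(H) = 0.783
z(FA) = -0.358
ln β = −½·[z(H)² − z(FA)²] = −0.5 × (0.613 − 0.128) = -0.2425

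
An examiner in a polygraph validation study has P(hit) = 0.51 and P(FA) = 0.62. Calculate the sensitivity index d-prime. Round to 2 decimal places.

z(0.51) = 0.025, z(0.62) = 0.305
d' = z(H) − z(FA) = 0.025 − 0.305 = -0.280

d-prime = -0.28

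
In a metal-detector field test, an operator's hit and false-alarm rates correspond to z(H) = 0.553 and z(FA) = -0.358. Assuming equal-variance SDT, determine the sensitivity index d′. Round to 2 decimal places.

d′ = 0.91

d' = z(H) − z(FA) = 0.553 − (-0.358) = 0.911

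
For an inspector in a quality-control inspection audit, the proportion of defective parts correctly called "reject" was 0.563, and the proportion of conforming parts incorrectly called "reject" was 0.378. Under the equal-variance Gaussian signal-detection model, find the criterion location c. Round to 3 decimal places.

Φ⁻¹(H) = 0.1586
Φ⁻¹(FA) = -0.3107
c = −½·[z(H) + z(FA)] = −0.5 × (0.1586 + (-0.3107)) = 0.07605
c > 0: the inspector has a conservative response bias.

c = 0.076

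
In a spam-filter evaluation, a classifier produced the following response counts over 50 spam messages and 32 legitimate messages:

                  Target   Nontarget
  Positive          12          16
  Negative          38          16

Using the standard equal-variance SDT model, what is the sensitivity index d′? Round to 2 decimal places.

H = 12/50 = 0.2400
FA = 16/32 = 0.5000
Φ⁻¹(H) = -0.706
Φ⁻¹(FA) = 0.000
d' = z(H) − z(FA) = -0.706 − 0.000 = -0.706

d′ = -0.71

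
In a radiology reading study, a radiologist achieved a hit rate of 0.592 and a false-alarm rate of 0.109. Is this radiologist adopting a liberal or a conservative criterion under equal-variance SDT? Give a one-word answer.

conservative

z(H) = 0.233, z(FA) = -1.232
c = −½·(z(H) + z(FA)) = 0.4995
c > 0 → conservative criterion (biased toward responding “no”).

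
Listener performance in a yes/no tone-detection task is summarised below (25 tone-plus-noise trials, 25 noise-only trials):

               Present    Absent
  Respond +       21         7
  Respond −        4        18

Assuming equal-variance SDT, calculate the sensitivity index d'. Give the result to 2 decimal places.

H = 21/25 = 0.8400
FA = 7/25 = 0.2800
z(H) = z(0.8400) = 0.994
z(FA) = z(0.2800) = -0.583
d' = z(H) − z(FA) = 0.994 − (-0.583) = 1.577

d' = 1.58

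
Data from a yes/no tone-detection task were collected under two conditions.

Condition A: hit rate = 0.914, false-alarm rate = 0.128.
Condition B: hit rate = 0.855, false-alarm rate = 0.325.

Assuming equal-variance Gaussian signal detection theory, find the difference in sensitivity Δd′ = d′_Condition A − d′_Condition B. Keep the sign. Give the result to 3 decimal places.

Δd′ = 0.990

Condition A: z(0.914) = 1.3658, z(0.128) = -1.1359, d' = 2.5017
Condition B: z(0.855) = 1.0581, z(0.325) = -0.4538, d' = 1.5119
Δd' = d'_Condition A − d'_Condition B = 2.5017 − 1.5119 = 0.9898
Condition A has the higher sensitivity.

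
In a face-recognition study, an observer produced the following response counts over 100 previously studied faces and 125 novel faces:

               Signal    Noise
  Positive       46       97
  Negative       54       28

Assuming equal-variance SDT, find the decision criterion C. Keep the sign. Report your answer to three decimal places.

C = -0.329

H = 46/100 = 0.4600
FA = 97/125 = 0.7760
z(0.4600) = -0.1004, z(0.7760) = 0.7588
c = −½·[z(H) + z(FA)] = −0.5 × (-0.1004 + 0.7588) = -0.3292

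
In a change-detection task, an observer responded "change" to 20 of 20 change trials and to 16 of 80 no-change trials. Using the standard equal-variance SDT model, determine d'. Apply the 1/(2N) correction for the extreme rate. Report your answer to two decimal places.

The hit rate is 20/20 = 1, so apply the 1/(2N) correction: H → 1 − 1/(2·20) = 0.97500.
z(H) = z(0.97500) = 1.960
z(FA) = z(0.20000) = -0.842
d' = 1.960 − (-0.842) = 2.802

d' = 2.80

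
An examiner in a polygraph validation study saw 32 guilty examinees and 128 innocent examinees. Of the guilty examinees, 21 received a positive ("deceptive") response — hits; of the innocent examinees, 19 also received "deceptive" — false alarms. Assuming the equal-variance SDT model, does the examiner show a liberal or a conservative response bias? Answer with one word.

z(H) = 0.402, z(FA) = -1.043
c = −½·(z(H) + z(FA)) = 0.3205
c > 0 → conservative criterion (biased toward responding “no”).

conservative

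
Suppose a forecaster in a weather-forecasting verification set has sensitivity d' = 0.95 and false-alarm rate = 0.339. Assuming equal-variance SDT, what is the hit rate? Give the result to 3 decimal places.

hit rate = 0.704

z(false-alarm rate) = z(0.339) = -0.4152
z(H) = z(FA) + d' = -0.4152 + 0.95 = 0.5348
hit rate = Φ(0.5348) = 0.7036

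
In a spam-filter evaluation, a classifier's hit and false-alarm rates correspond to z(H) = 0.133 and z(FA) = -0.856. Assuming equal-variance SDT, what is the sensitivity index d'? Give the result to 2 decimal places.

d' = z(H) − z(FA) = 0.133 − (-0.856) = 0.989

d' = 0.99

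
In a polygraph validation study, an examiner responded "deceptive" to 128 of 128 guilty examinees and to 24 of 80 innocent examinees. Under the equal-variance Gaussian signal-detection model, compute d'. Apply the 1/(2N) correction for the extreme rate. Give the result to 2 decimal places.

d' = 3.18

The hit rate is 128/128 = 1, so apply the 1/(2N) correction: H → 1 − 1/(2·128) = 0.99609.
z(H) = z(0.99609) = 2.660
z(FA) = z(0.30000) = -0.524
d' = 2.660 − (-0.524) = 3.184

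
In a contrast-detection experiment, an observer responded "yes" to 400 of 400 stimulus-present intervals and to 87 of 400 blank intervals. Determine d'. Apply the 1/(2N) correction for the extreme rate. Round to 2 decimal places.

The hit rate is 400/400 = 1, so apply the 1/(2N) correction: H → 1 − 1/(2·400) = 0.99875.
z(H) = z(0.99875) = 3.023
z(FA) = z(0.21750) = -0.781
d' = 3.023 − (-0.781) = 3.804

d' = 3.80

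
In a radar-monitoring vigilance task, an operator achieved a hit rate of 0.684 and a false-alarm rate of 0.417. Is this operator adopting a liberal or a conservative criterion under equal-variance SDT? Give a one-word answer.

z(H) = 0.479, z(FA) = -0.210
c = −½·(z(H) + z(FA)) = -0.1345
c < 0 → liberal criterion (biased toward responding “yes”).

liberal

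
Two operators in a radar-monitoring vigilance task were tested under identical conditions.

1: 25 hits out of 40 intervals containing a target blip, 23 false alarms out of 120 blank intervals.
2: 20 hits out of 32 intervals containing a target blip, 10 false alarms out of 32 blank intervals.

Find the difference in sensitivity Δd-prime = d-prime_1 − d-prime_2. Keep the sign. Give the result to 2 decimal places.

1: z(0.6250) = 0.319, z(0.1917) = -0.872, d' = 1.191
2: z(0.6250) = 0.319, z(0.3125) = -0.489, d' = 0.808
Δd' = d'_1 − d'_2 = 1.191 − 0.808 = 0.383
1 has the higher sensitivity.

Δd-prime = 0.38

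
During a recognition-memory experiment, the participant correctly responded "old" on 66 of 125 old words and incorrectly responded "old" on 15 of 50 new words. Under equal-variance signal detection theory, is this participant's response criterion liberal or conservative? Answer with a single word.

conservative

z(H) = 0.070, z(FA) = -0.524
c = −½·(z(H) + z(FA)) = 0.227
c > 0 → conservative criterion (biased toward responding “no”).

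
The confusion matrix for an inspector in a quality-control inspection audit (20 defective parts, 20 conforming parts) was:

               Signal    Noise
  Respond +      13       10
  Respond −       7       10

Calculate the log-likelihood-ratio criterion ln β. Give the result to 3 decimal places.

H = 13/20 = 0.6500
FA = 10/20 = 0.5000
z(H) = z(0.6500) = 0.3853
z(FA) = z(0.5000) = 0.0000
ln β = −½·[z(H)² − z(FA)²] = −0.5 × (0.1485 − 0.0000) = -0.07425

ln β = -0.074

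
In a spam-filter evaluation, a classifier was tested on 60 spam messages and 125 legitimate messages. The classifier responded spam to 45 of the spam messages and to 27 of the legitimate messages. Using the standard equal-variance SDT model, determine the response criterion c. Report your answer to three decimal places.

H = 45/60 = 0.7500
FA = 27/125 = 0.2160
z(0.7500) = 0.6745, z(0.2160) = -0.7858
c = −½·[z(H) + z(FA)] = −0.5 × (0.6745 + (-0.7858)) = 0.05565

c = 0.056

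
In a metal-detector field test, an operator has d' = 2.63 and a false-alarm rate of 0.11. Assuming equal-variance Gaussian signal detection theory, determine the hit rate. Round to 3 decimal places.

z(false-alarm rate) = z(0.11) = -1.2265
z(H) = z(FA) + d' = -1.2265 + 2.63 = 1.4035
hit rate = Φ(1.4035) = 0.9198

hit rate = 0.920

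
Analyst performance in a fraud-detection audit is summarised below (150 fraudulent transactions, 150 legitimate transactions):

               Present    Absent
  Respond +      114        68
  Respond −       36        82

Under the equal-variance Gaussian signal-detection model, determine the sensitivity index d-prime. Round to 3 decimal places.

H = 114/150 = 0.7600
FA = 68/150 = 0.4533
z(H) = 0.7063
z(FA) = -0.1173
d' = z(H) − z(FA) = 0.7063 − (-0.1173) = 0.8236

d-prime = 0.824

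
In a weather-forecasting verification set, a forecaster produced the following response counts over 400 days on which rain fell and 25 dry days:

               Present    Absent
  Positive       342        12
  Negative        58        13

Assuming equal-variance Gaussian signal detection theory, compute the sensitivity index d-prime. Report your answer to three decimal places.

d-prime = 1.108

H = 342/400 = 0.8550
FA = 12/25 = 0.4800
z(H) = 1.0581
z(FA) = -0.0502
d' = z(H) − z(FA) = 1.0581 − (-0.0502) = 1.1083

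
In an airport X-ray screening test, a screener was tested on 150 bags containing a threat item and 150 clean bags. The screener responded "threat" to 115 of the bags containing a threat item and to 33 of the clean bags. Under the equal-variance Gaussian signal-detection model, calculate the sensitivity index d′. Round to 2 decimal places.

H = 115/150 = 0.7667
FA = 33/150 = 0.2200
z(H) = z(0.7667) = 0.728
z(FA) = z(0.2200) = -0.772
d' = z(H) − z(FA) = 0.728 − (-0.772) = 1.500

d′ = 1.50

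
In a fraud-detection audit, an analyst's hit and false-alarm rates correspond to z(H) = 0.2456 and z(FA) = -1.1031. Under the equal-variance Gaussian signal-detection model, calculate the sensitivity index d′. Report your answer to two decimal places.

d' = z(H) − z(FA) = 0.2456 − (-1.1031) = 1.3487

d′ = 1.35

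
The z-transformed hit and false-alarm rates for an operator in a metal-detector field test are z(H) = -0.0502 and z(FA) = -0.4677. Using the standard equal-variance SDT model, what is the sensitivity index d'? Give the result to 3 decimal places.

d' = z(H) − z(FA) = -0.0502 − (-0.4677) = 0.4175

d' = 0.418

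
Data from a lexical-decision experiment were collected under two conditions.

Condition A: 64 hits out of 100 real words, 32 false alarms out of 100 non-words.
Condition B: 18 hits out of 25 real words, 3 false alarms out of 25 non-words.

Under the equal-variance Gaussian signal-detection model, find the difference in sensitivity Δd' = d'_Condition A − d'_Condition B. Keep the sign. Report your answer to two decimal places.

Condition A: z(0.6400) = 0.358, z(0.3200) = -0.468, d' = 0.826
Condition B: z(0.7200) = 0.583, z(0.1200) = -1.175, d' = 1.758
Δd' = d'_Condition A − d'_Condition B = 0.826 − 1.758 = -0.932
Condition B has the higher sensitivity.

Δd' = -0.93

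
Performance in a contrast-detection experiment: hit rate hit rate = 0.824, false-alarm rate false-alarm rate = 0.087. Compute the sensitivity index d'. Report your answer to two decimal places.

z(H) = 0.9307
z(FA) = -1.3595
d' = z(H) − z(FA) = 0.9307 − (-1.3595) = 2.2902

d' = 2.29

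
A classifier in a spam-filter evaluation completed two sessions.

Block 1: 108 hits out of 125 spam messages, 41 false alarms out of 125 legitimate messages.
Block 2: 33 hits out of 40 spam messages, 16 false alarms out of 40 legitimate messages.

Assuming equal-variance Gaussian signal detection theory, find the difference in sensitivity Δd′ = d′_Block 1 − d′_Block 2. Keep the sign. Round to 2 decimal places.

Block 1: z(0.8640) = 1.098, z(0.3280) = -0.445, d' = 1.543
Block 2: z(0.8250) = 0.935, z(0.4000) = -0.253, d' = 1.188
Δd' = d'_Block 1 − d'_Block 2 = 1.543 − 1.188 = 0.355
Block 1 has the higher sensitivity.

Δd′ = 0.36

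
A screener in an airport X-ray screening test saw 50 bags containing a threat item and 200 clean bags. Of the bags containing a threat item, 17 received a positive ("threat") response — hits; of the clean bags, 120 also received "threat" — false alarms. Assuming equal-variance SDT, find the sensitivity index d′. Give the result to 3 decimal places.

H = 17/50 = 0.3400
FA = 120/200 = 0.6000
Φ⁻¹(H) = Φ⁻¹(0.3400) = -0.4125
Φ⁻¹(FA) = Φ⁻¹(0.6000) = 0.2533
d' = z(H) − z(FA) = -0.4125 − 0.2533 = -0.6658

d′ = -0.666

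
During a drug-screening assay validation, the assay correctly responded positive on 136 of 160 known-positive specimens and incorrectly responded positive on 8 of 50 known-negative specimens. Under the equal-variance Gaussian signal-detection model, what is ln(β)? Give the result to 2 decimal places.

ln β = -0.04

H = 136/160 = 0.8500
FA = 8/50 = 0.1600
z(H) = z(0.8500) = 1.036
z(FA) = z(0.1600) = -0.994
ln β = −½·[z(H)² − z(FA)²] = −0.5 × (1.073 − 0.988) = -0.0425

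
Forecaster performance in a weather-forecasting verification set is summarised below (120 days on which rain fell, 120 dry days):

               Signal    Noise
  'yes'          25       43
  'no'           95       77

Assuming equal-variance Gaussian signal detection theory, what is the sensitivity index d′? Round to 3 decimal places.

H = 25/120 = 0.2083
FA = 43/120 = 0.3583
z(H) = -0.8123
z(FA) = -0.3630
d' = z(H) − z(FA) = -0.8123 − (-0.3630) = -0.4493

d′ = -0.449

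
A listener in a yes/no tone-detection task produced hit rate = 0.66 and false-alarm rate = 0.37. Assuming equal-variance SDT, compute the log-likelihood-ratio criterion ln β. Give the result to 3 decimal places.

ln β = -0.030

Φ⁻¹(H) = Φ⁻¹(0.66) = 0.4125
Φ⁻¹(FA) = Φ⁻¹(0.37) = -0.3319
ln β = −½·[z(H)² − z(FA)²] = −0.5 × (0.1702 − 0.1102) = -0.0300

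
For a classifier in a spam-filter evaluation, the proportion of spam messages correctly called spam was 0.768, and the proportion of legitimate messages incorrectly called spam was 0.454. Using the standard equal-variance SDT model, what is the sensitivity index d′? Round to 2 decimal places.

d′ = 0.85

z(H) = z(0.768) = 0.732
z(FA) = z(0.454) = -0.116
d' = z(H) − z(FA) = 0.732 − (-0.116) = 0.848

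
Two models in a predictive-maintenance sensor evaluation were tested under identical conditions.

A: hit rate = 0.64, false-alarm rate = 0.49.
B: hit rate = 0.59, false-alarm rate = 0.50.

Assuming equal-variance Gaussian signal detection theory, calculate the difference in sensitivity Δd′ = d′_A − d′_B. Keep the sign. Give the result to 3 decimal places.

Δd′ = 0.156

A: z(0.64) = 0.3585, z(0.49) = -0.0251, d' = 0.3836
B: z(0.59) = 0.2275, z(0.50) = 0.0000, d' = 0.2275
Δd' = d'_A − d'_B = 0.3836 − 0.2275 = 0.1561
A has the higher sensitivity.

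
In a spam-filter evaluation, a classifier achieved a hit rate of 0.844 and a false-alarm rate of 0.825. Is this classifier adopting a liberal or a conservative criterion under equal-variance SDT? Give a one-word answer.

z(H) = 1.011, z(FA) = 0.935
c = −½·(z(H) + z(FA)) = -0.973
c < 0 → liberal criterion (biased toward responding “yes”).

liberal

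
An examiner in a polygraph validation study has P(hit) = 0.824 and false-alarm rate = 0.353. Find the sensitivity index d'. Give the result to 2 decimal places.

d' = 1.31

Φ⁻¹(H) = 0.9307
Φ⁻¹(FA) = -0.3772
d' = z(H) − z(FA) = 0.9307 − (-0.3772) = 1.3079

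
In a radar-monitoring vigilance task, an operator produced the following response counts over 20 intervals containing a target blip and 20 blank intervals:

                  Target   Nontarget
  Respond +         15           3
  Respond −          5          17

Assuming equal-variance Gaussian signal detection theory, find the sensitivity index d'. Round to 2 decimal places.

H = 15/20 = 0.7500
FA = 3/20 = 0.1500
z(H) = z(0.7500) = 0.674
z(FA) = z(0.1500) = -1.036
d' = z(H) − z(FA) = 0.674 − (-1.036) = 1.710

d' = 1.71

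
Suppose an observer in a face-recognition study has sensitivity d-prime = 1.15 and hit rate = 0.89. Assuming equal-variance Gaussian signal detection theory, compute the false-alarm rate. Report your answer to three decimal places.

false-alarm rate = 0.531

z(hit rate) = z(0.89) = 1.2265
z(FA) = z(H) − d' = 1.2265 − 1.15 = 0.0765
false-alarm rate = Φ(0.0765) = 0.5305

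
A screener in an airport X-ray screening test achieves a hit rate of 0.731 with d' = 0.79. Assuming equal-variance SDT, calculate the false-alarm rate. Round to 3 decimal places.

false-alarm rate = 0.431

z(hit rate) = z(0.731) = 0.6158
z(FA) = z(H) − d' = 0.6158 − 0.79 = -0.1742
false-alarm rate = Φ(-0.1742) = 0.4309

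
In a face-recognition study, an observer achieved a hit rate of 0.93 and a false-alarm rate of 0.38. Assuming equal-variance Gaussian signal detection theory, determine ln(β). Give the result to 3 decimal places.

ln β = -1.042

z(H) = 1.4758
z(FA) = -0.3055
ln β = −½·[z(H)² − z(FA)²] = −0.5 × (2.1780 − 0.0933) = -1.04235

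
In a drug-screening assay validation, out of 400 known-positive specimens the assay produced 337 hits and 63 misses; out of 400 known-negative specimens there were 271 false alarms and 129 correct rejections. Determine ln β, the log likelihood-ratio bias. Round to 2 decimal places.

ln β = -0.40

H = 337/400 = 0.8425
FA = 271/400 = 0.6775
z(H) = z(0.8425) = 1.005
z(FA) = z(0.6775) = 0.461
ln β = −½·[z(H)² − z(FA)²] = −0.5 × (1.010 − 0.213) = -0.3985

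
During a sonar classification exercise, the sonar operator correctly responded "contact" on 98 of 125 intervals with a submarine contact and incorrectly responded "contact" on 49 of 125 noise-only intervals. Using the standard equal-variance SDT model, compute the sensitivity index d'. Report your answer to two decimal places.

H = 98/125 = 0.7840
FA = 49/125 = 0.3920
Φ⁻¹(H) = Φ⁻¹(0.7840) = 0.786
Φ⁻¹(FA) = Φ⁻¹(0.3920) = -0.274
d' = z(H) − z(FA) = 0.786 − (-0.274) = 1.060

d' = 1.06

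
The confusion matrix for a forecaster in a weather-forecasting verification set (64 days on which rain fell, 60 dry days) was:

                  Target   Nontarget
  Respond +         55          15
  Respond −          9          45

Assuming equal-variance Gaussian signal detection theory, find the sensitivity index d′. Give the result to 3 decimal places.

H = 55/64 = 0.8594
FA = 15/60 = 0.2500
z(H) = z(0.8594) = 1.0776
z(FA) = z(0.2500) = -0.6745
d' = z(H) − z(FA) = 1.0776 − (-0.6745) = 1.7521

d′ = 1.752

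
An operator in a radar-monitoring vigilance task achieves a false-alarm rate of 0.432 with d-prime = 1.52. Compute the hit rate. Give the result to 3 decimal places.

z(false-alarm rate) = z(0.432) = -0.1713
z(H) = z(FA) + d' = -0.1713 + 1.52 = 1.3487
hit rate = Φ(1.3487) = 0.9113

hit rate = 0.911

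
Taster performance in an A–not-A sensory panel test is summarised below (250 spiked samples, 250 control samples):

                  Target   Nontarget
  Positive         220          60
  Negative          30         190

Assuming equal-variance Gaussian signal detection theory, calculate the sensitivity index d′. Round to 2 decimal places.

H = 220/250 = 0.8800
FA = 60/250 = 0.2400
z(H) = z(0.8800) = 1.175
z(FA) = z(0.2400) = -0.706
d' = z(H) − z(FA) = 1.175 − (-0.706) = 1.881

d′ = 1.88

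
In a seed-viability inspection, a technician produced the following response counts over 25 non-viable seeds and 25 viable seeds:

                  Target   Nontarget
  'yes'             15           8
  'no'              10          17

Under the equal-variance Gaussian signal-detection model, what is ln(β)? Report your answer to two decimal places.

ln β = 0.08

H = 15/25 = 0.6000
FA = 8/25 = 0.3200
z(H) = z(0.6000) = 0.253
z(FA) = z(0.3200) = -0.468
ln β = −½·[z(H)² − z(FA)²] = −0.5 × (0.064 − 0.219) = 0.0775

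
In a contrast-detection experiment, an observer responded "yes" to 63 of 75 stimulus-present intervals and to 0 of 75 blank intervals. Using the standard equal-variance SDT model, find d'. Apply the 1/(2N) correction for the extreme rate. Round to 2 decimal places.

d' = 3.47

The false-alarm rate is 0/75 = 0, so apply the 1/(2N) correction: FA → 1/(2·75) = 0.00667.
z(H) = z(0.84000) = 0.994
z(FA) = z(0.00667) = -2.475
d' = 0.994 − (-2.475) = 3.469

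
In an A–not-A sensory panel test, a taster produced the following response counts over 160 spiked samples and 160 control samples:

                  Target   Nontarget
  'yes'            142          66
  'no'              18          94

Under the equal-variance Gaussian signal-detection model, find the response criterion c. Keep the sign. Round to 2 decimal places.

c = -0.50

H = 142/160 = 0.8875
FA = 66/160 = 0.4125
Φ⁻¹(H) = Φ⁻¹(0.8875) = 1.213
Φ⁻¹(FA) = Φ⁻¹(0.4125) = -0.221
c = −½·[z(H) + z(FA)] = −0.5 × (1.213 + (-0.221)) = -0.496
c < 0: the taster has a liberal response bias.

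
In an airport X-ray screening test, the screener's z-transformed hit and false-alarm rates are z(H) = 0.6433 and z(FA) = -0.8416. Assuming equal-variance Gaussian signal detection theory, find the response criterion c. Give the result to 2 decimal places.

c = 0.10

c = −½·[z(H) + z(FA)] = −½·(0.6433 + (-0.8416)) = 0.09915
c > 0: the screener has a conservative response bias.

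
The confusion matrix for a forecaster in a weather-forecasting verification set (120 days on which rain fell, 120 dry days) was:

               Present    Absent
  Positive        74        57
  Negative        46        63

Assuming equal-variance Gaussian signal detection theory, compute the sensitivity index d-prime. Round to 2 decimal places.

d-prime = 0.36

H = 74/120 = 0.6167
FA = 57/120 = 0.4750
z(H) = z(0.6167) = 0.297
z(FA) = z(0.4750) = -0.063
d' = z(H) − z(FA) = 0.297 − (-0.063) = 0.360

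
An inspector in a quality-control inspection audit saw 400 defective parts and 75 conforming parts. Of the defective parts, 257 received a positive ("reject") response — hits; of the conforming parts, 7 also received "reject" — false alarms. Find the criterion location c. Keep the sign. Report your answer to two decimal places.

H = 257/400 = 0.6425
FA = 7/75 = 0.0933
z(H) = z(0.6425) = 0.365
z(FA) = z(0.0933) = -1.321
c = −½·[z(H) + z(FA)] = −0.5 × (0.365 + (-1.321)) = 0.478

c = 0.48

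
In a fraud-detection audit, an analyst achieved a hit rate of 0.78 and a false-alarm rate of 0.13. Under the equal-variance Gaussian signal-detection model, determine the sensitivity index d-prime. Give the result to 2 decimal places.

Φ⁻¹(H) = 0.772
Φ⁻¹(FA) = -1.126
d' = z(H) − z(FA) = 0.772 − (-1.126) = 1.898

d-prime = 1.90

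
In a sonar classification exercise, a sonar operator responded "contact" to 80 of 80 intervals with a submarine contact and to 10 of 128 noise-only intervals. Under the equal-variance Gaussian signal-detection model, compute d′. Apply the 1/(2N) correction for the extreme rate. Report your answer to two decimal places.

d′ = 3.92

The hit rate is 80/80 = 1, so apply the 1/(2N) correction: H → 1 − 1/(2·80) = 0.99375.
z(H) = z(0.99375) = 2.498
z(FA) = z(0.07812) = -1.418
d' = 2.498 − (-1.418) = 3.916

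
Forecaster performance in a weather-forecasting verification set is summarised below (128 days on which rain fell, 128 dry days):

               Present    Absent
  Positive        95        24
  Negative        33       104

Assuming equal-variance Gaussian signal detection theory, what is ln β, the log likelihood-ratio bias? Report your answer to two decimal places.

ln β = 0.18

H = 95/128 = 0.7422
FA = 24/128 = 0.1875
z(0.7422) = 0.650, z(0.1875) = -0.887
ln β = −½·[z(H)² − z(FA)²] = −0.5 × (0.423 − 0.787) = 0.182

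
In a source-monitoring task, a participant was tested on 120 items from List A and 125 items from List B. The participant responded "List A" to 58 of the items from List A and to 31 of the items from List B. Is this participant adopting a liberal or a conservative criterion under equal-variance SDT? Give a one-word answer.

z(H) = -0.042, z(FA) = -0.681
c = −½·(z(H) + z(FA)) = 0.3615
c > 0 → conservative criterion (biased toward responding “no”).

conservative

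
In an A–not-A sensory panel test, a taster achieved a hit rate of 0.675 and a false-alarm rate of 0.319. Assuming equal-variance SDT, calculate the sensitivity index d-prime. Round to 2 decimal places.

d-prime = 0.92

z(0.675) = 0.4538, z(0.319) = -0.4705
d' = z(H) − z(FA) = 0.4538 − (-0.4705) = 0.9243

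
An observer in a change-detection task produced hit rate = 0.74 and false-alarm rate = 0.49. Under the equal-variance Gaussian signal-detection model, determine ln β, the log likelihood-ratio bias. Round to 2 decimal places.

Φ⁻¹(H) = 0.643
Φ⁻¹(FA) = -0.025
ln β = −½·[z(H)² − z(FA)²] = −0.5 × (0.413 − 0.001) = -0.206

ln β = -0.21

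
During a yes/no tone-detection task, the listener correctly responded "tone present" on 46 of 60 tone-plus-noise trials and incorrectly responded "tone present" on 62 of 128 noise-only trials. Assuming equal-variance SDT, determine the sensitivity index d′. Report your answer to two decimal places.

d′ = 0.77

H = 46/60 = 0.7667
FA = 62/128 = 0.4844
Φ⁻¹(0.7667) = 0.728, Φ⁻¹(0.4844) = -0.039
d' = z(H) − z(FA) = 0.728 − (-0.039) = 0.767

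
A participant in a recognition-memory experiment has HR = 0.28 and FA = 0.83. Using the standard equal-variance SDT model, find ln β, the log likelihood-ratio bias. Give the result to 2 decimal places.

Φ⁻¹(H) = Φ⁻¹(0.28) = -0.583
Φ⁻¹(FA) = Φ⁻¹(0.83) = 0.954
ln β = −½·[z(H)² − z(FA)²] = −0.5 × (0.340 − 0.910) = 0.285

ln β = 0.29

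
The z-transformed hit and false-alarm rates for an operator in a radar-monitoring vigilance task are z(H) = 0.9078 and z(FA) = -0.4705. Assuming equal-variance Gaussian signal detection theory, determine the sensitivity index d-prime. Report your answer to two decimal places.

d-prime = 1.38

d' = z(H) − z(FA) = 0.9078 − (-0.4705) = 1.3783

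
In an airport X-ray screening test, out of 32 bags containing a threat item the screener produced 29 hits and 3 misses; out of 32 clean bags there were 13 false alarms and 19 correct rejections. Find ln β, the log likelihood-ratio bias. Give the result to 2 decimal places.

ln β = -0.84

H = 29/32 = 0.9062
FA = 13/32 = 0.4062
z(0.9062) = 1.318, z(0.4062) = -0.237
ln β = −½·[z(H)² − z(FA)²] = −0.5 × (1.737 − 0.056) = -0.8405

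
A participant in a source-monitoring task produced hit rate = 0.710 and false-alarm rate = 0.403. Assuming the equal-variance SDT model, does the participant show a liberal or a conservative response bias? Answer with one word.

liberal

z(H) = 0.553, z(FA) = -0.246
c = −½·(z(H) + z(FA)) = -0.1535
c < 0 → liberal criterion (biased toward responding “yes”).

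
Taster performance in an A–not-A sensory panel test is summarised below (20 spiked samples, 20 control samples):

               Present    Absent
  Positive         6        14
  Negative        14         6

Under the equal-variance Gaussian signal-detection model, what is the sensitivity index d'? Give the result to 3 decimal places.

H = 6/20 = 0.3000
FA = 14/20 = 0.7000
Φ⁻¹(H) = -0.5244
Φ⁻¹(FA) = 0.5244
d' = z(H) − z(FA) = -0.5244 − 0.5244 = -1.0488

d' = -1.049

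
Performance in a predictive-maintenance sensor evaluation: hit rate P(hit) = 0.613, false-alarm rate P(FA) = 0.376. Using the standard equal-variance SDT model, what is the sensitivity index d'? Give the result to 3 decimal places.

d' = 0.603

Φ⁻¹(0.613) = 0.2871, Φ⁻¹(0.376) = -0.3160
d' = z(H) − z(FA) = 0.2871 − (-0.3160) = 0.6031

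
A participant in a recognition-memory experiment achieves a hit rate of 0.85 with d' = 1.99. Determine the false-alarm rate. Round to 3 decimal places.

z(hit rate) = z(0.85) = 1.0364
z(FA) = z(H) − d' = 1.0364 − 1.99 = -0.9536
false-alarm rate = Φ(-0.9536) = 0.1701

false-alarm rate = 0.170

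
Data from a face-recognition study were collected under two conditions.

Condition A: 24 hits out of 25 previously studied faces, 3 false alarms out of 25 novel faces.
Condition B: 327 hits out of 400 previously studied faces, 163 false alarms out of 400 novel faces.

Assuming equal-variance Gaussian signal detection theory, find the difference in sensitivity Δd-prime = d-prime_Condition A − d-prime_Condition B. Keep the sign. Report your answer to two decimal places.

Δd-prime = 1.79

Condition A: z(0.9600) = 1.751, z(0.1200) = -1.175, d' = 2.926
Condition B: z(0.8175) = 0.906, z(0.4075) = -0.234, d' = 1.140
Δd' = d'_Condition A − d'_Condition B = 2.926 − 1.140 = 1.786
Condition A has the higher sensitivity.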